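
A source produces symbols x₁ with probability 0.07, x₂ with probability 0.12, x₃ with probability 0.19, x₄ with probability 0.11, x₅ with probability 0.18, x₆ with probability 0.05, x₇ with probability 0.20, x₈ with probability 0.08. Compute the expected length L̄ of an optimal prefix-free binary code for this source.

Repeatedly combine the two least-probable nodes; the expected code length is the sum of the merged weights.
merge 1/20 + 7/100 → 3/25
merge 2/25 + 11/100 → 19/100
merge 3/25 + 3/25 → 6/25
merge 9/50 + 19/100 → 37/100
merge 19/100 + 1/5 → 39/100
merge 6/25 + 37/100 → 61/100
merge 39/100 + 61/100 → 1
L = 3/25 + 19/100 + 6/25 + 37/100 + 39/100 + 61/100 + 1 = 73/25 = 2.92 bits/symbol.

2.92 bits/symbol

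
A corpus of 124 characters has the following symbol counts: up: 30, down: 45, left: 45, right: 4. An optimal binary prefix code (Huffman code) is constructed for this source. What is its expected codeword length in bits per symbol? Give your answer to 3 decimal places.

1.911 bits/symbol

Probabilities are the counts divided by 124.
Repeatedly combine the two least-probable nodes; the expected code length is the sum of the merged weights.
merge 1/31 + 15/62 → 17/62
merge 17/62 + 45/124 → 79/124
merge 45/124 + 79/124 → 1
L = 17/62 + 79/124 + 1 = 237/124 ≈ 1.911 bits/symbol.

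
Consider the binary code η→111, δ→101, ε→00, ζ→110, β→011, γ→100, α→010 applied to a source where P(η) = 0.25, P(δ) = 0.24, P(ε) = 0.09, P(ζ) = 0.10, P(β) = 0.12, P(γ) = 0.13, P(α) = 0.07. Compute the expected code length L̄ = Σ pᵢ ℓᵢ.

2.91 bits/symbol

L̄ = Σ pᵢ·ℓᵢ = 0.25·3 + 0.24·3 + 0.09·2 + 0.10·3 + 0.12·3 + 0.13·3 + 0.07·3 = 2.91 bits/symbol.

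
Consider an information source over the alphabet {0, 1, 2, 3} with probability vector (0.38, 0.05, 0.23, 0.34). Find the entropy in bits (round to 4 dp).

1.7634 bits

H = −Σ pᵢ log₂ pᵢ.
−0.38·log₂(0.38) = 0.5305
−0.05·log₂(0.05) = 0.2161
−0.23·log₂(0.23) = 0.4877
−0.34·log₂(0.34) = 0.5292
Sum ≈ 1.7634 → 1.7634 bits.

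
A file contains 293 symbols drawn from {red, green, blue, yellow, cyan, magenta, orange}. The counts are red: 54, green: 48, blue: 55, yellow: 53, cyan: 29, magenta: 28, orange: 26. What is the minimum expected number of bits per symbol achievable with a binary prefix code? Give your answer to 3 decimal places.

2.812 bits/symbol

Probabilities are the counts divided by 293.
Repeatedly combine the two least-probable nodes; the expected code length is the sum of the merged weights.
merge 26/293 + 28/293 → 54/293
merge 29/293 + 48/293 → 77/293
merge 53/293 + 54/293 → 107/293
merge 54/293 + 55/293 → 109/293
merge 77/293 + 107/293 → 184/293
merge 109/293 + 184/293 → 1
L = 54/293 + 77/293 + 107/293 + 109/293 + 184/293 + 1 = 824/293 ≈ 2.812 bits/symbol.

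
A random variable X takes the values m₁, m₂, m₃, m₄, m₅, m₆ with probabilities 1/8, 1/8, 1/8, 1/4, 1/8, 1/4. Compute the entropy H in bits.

2.5 bits

Each probability is a power of 1/2, so log₂(1/p) is an integer.
H = Σ p·log₂(1/p) = 1/8·3 + 1/8·3 + 1/8·3 + 1/4·2 + 1/8·3 + 1/4·2 = 2.5 bits.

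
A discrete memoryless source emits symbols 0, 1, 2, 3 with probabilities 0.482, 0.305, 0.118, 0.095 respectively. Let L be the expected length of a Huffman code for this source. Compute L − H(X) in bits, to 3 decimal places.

0.015 bits

Entropy H = −Σ p log₂ p ≈ 1.7164 bits.
Huffman merges: 19/200+59/500→213/1000; 213/1000+61/200→259/500; 241/500+259/500→1. L = 1731/1000 ≈ 1.7310.
L − H = 1.7310 − 1.7164 = 0.015 bits.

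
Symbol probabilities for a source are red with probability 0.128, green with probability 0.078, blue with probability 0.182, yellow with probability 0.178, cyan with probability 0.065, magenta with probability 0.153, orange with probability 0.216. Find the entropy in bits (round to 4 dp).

H = −Σ pᵢ log₂ pᵢ.
−0.128·log₂(0.128) = 0.3796
−0.078·log₂(0.078) = 0.2871
−0.182·log₂(0.182) = 0.4474
−0.178·log₂(0.178) = 0.4432
−0.065·log₂(0.065) = 0.2563
−0.153·log₂(0.153) = 0.4144
−0.216·log₂(0.216) = 0.4776
Sum ≈ 2.7055 → 2.7055 bits.

2.7055 bits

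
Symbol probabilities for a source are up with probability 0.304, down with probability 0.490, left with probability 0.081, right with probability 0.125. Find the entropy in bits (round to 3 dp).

1.695 bits

H = −Σ pᵢ log₂ pᵢ.
−0.304·log₂(0.304) = 0.5222
−0.490·log₂(0.490) = 0.5043
−0.081·log₂(0.081) = 0.2937
−0.125·log₂(0.125) = 0.3750
Sum ≈ 1.6952 → 1.695 bits.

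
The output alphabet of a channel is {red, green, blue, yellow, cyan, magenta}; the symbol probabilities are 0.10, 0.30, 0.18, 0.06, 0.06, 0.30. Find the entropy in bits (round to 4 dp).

2.3067 bits

H = −Σ pᵢ log₂ pᵢ.
−0.10·log₂(0.10) = 0.3322
−0.30·log₂(0.30) = 0.5211
−0.18·log₂(0.18) = 0.4453
−0.06·log₂(0.06) = 0.2435
−0.06·log₂(0.06) = 0.2435
−0.30·log₂(0.30) = 0.5211
Sum ≈ 2.3067 → 2.3067 bits.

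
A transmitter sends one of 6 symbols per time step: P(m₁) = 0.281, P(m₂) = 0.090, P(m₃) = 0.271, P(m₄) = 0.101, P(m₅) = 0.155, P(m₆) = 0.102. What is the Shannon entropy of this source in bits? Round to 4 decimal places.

H = −Σ pᵢ log₂ pᵢ.
−0.281·log₂(0.281) = 0.5146
−0.090·log₂(0.090) = 0.3127
−0.271·log₂(0.271) = 0.5105
−0.101·log₂(0.101) = 0.3341
−0.155·log₂(0.155) = 0.4169
−0.102·log₂(0.102) = 0.3359
Sum ≈ 2.4246 → 2.4246 bits.

2.4246 bits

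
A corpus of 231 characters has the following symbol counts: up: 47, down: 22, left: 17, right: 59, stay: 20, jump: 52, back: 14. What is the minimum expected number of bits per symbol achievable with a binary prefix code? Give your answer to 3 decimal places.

2.632 bits/symbol

Probabilities are the counts divided by 231.
Repeatedly combine the two least-probable nodes; the expected code length is the sum of the merged weights.
merge 2/33 + 17/231 → 31/231
merge 20/231 + 2/21 → 2/11
merge 31/231 + 2/11 → 73/231
merge 47/231 + 52/231 → 3/7
merge 59/231 + 73/231 → 4/7
merge 3/7 + 4/7 → 1
L = 31/231 + 2/11 + 73/231 + 3/7 + 4/7 + 1 = 608/231 ≈ 2.632 bits/symbol.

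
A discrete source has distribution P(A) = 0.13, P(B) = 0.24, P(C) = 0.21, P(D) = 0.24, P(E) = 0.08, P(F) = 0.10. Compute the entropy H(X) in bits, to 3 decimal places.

2.467 bits

H = −Σ pᵢ log₂ pᵢ.
−0.13·log₂(0.13) = 0.3826
−0.24·log₂(0.24) = 0.4941
−0.21·log₂(0.21) = 0.4728
−0.24·log₂(0.24) = 0.4941
−0.08·log₂(0.08) = 0.2915
−0.10·log₂(0.10) = 0.3322
Sum ≈ 2.4674 → 2.467 bits.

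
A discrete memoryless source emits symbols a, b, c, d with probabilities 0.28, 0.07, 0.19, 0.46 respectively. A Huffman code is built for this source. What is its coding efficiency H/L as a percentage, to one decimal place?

97.4%

Entropy H = −Σ p log₂ p ≈ 1.7533 bits.
Huffman merges: 7/100+19/100→13/50; 13/50+7/25→27/50; 23/50+27/50→1. L = 9/5 ≈ 1.8000.
Efficiency = H/L = 1.7533/1.8000 = 97.4%.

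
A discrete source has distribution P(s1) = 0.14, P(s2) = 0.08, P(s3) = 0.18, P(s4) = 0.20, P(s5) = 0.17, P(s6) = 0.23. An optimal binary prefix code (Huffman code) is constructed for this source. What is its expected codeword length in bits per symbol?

Repeatedly combine the two least-probable nodes; the expected code length is the sum of the merged weights.
merge 2/25 + 7/50 → 11/50
merge 17/100 + 9/50 → 7/20
merge 1/5 + 11/50 → 21/50
merge 23/100 + 7/20 → 29/50
merge 21/50 + 29/50 → 1
L = 11/50 + 7/20 + 21/50 + 29/50 + 1 = 257/100 = 2.57 bits/symbol.

2.57 bits/symbol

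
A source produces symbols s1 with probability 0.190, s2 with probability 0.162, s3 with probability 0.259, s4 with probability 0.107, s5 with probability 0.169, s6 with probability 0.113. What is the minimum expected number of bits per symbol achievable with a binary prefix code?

2.551 bits/symbol

Repeatedly combine the two least-probable nodes; the expected code length is the sum of the merged weights.
merge 107/1000 + 113/1000 → 11/50
merge 81/500 + 169/1000 → 331/1000
merge 19/100 + 11/50 → 41/100
merge 259/1000 + 331/1000 → 59/100
merge 41/100 + 59/100 → 1
L = 11/50 + 331/1000 + 41/100 + 59/100 + 1 = 2551/1000 = 2.551 bits/symbol.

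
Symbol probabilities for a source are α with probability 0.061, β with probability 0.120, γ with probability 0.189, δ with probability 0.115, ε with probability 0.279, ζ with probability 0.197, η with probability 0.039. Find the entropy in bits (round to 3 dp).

2.584 bits

H = −Σ pᵢ log₂ pᵢ.
−0.061·log₂(0.061) = 0.2461
−0.120·log₂(0.120) = 0.3671
−0.189·log₂(0.189) = 0.4543
−0.115·log₂(0.115) = 0.3588
−0.279·log₂(0.279) = 0.5138
−0.197·log₂(0.197) = 0.4617
−0.039·log₂(0.039) = 0.1825
Sum ≈ 2.5844 → 2.584 bits.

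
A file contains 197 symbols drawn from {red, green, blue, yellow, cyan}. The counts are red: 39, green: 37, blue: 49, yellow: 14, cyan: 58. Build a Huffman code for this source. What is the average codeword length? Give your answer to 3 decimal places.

2.259 bits/symbol

Probabilities are the counts divided by 197.
Repeatedly combine the two least-probable nodes; the expected code length is the sum of the merged weights.
merge 14/197 + 37/197 → 51/197
merge 39/197 + 49/197 → 88/197
merge 51/197 + 58/197 → 109/197
merge 88/197 + 109/197 → 1
L = 51/197 + 88/197 + 109/197 + 1 = 445/197 ≈ 2.259 bits/symbol.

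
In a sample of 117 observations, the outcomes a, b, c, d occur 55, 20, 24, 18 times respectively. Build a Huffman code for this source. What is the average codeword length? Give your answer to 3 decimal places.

Probabilities are the counts divided by 117.
Repeatedly combine the two least-probable nodes; the expected code length is the sum of the merged weights.
merge 2/13 + 20/117 → 38/117
merge 8/39 + 38/117 → 62/117
merge 55/117 + 62/117 → 1
L = 38/117 + 62/117 + 1 = 217/117 ≈ 1.855 bits/symbol.

1.855 bits/symbol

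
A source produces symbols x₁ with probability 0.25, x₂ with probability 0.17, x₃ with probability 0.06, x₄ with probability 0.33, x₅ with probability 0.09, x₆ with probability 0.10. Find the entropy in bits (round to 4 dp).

H = −Σ pᵢ log₂ pᵢ.
−0.25·log₂(0.25) = 0.5000
−0.17·log₂(0.17) = 0.4346
−0.06·log₂(0.06) = 0.2435
−0.33·log₂(0.33) = 0.5278
−0.09·log₂(0.09) = 0.3127
−0.10·log₂(0.10) = 0.3322
Sum ≈ 2.3508 → 2.3508 bits.

2.3508 bits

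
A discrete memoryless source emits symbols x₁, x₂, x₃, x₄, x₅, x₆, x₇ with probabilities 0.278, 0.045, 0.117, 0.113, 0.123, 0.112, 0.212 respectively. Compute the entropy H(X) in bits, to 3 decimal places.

2.632 bits

H = −Σ pᵢ log₂ pᵢ.
−0.278·log₂(0.278) = 0.5134
−0.045·log₂(0.045) = 0.2013
−0.117·log₂(0.117) = 0.3622
−0.113·log₂(0.113) = 0.3555
−0.123·log₂(0.123) = 0.3719
−0.112·log₂(0.112) = 0.3537
−0.212·log₂(0.212) = 0.4744
Sum ≈ 2.6324 → 2.632 bits.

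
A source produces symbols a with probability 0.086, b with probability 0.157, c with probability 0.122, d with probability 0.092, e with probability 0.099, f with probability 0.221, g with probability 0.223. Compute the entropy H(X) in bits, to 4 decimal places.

H = −Σ pᵢ log₂ pᵢ.
−0.086·log₂(0.086) = 0.3044
−0.157·log₂(0.157) = 0.4194
−0.122·log₂(0.122) = 0.3703
−0.092·log₂(0.092) = 0.3167
−0.099·log₂(0.099) = 0.3303
−0.221·log₂(0.221) = 0.4813
−0.223·log₂(0.223) = 0.4828
Sum ≈ 2.7051 → 2.7051 bits.

2.7051 bits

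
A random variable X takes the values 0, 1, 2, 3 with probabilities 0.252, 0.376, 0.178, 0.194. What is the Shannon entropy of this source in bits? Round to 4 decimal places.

1.9339 bits

H = −Σ pᵢ log₂ pᵢ.
−0.252·log₂(0.252) = 0.5011
−0.376·log₂(0.376) = 0.5306
−0.178·log₂(0.178) = 0.4432
−0.194·log₂(0.194) = 0.4590
Sum ≈ 1.9339 → 1.9339 bits.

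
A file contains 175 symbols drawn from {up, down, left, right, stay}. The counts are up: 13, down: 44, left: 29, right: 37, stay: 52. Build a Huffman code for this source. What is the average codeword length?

Probabilities are the counts divided by 175.
Repeatedly combine the two least-probable nodes; the expected code length is the sum of the merged weights.
merge 13/175 + 29/175 → 6/25
merge 37/175 + 6/25 → 79/175
merge 44/175 + 52/175 → 96/175
merge 79/175 + 96/175 → 1
L = 6/25 + 79/175 + 96/175 + 1 = 56/25 = 2.24 bits/symbol.

2.24 bits/symbol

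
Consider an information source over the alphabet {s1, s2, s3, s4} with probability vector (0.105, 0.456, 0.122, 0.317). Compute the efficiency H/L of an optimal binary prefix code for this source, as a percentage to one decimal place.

99.0%

Entropy H = −Σ p log₂ p ≈ 1.7537 bits.
Huffman merges: 21/200+61/500→227/1000; 227/1000+317/1000→68/125; 57/125+68/125→1. L = 1771/1000 ≈ 1.7710.
Efficiency = H/L = 1.7537/1.7710 = 99.0%.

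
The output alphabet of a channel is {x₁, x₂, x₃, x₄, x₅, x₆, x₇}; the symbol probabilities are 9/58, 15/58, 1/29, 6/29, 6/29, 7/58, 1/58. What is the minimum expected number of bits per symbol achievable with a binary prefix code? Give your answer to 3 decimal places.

Repeatedly combine the two least-probable nodes; the expected code length is the sum of the merged weights.
merge 1/58 + 1/29 → 3/58
merge 3/58 + 7/58 → 5/29
merge 9/58 + 5/29 → 19/58
merge 6/29 + 6/29 → 12/29
merge 15/58 + 19/58 → 17/29
merge 12/29 + 17/29 → 1
L = 3/58 + 5/29 + 19/58 + 12/29 + 17/29 + 1 = 74/29 ≈ 2.552 bits/symbol.

2.552 bits/symbol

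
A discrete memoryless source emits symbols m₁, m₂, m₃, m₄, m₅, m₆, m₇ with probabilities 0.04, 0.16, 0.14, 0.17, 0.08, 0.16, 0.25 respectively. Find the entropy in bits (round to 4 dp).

H = −Σ pᵢ log₂ pᵢ.
−0.04·log₂(0.04) = 0.1858
−0.16·log₂(0.16) = 0.4230
−0.14·log₂(0.14) = 0.3971
−0.17·log₂(0.17) = 0.4346
−0.08·log₂(0.08) = 0.2915
−0.16·log₂(0.16) = 0.4230
−0.25·log₂(0.25) = 0.5000
Sum ≈ 2.6550 → 2.6550 bits.

2.6550 bits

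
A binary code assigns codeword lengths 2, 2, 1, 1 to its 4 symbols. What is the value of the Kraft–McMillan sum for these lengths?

1.5

With common denominator 2^2 = 4: Σ 2^(−ℓᵢ) = 1/4 + 1/4 + 2/4 + 2/4 = 6/4 = 1.5.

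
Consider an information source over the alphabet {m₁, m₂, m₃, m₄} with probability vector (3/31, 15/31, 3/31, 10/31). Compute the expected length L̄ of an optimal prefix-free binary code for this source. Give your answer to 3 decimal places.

Repeatedly combine the two least-probable nodes; the expected code length is the sum of the merged weights.
merge 3/31 + 3/31 → 6/31
merge 6/31 + 10/31 → 16/31
merge 15/31 + 16/31 → 1
L = 6/31 + 16/31 + 1 = 53/31 ≈ 1.710 bits/symbol.

1.710 bits/symbol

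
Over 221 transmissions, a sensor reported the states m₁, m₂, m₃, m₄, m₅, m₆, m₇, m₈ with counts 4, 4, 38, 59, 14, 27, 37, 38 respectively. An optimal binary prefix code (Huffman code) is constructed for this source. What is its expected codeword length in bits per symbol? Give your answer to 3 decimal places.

Probabilities are the counts divided by 221.
Repeatedly combine the two least-probable nodes; the expected code length is the sum of the merged weights.
merge 4/221 + 4/221 → 8/221
merge 8/221 + 14/221 → 22/221
merge 22/221 + 27/221 → 49/221
merge 37/221 + 38/221 → 75/221
merge 38/221 + 49/221 → 87/221
merge 59/221 + 75/221 → 134/221
merge 87/221 + 134/221 → 1
L = 8/221 + 22/221 + 49/221 + 75/221 + 87/221 + 134/221 + 1 = 596/221 ≈ 2.697 bits/symbol.

2.697 bits/symbol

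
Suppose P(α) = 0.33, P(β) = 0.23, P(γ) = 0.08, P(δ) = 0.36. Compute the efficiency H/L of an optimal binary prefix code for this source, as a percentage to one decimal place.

Entropy H = −Σ p log₂ p ≈ 1.8376 bits.
Huffman merges: 2/25+23/100→31/100; 31/100+33/100→16/25; 9/25+16/25→1. L = 39/20 ≈ 1.9500.
Efficiency = H/L = 1.8376/1.9500 = 94.2%.

94.2%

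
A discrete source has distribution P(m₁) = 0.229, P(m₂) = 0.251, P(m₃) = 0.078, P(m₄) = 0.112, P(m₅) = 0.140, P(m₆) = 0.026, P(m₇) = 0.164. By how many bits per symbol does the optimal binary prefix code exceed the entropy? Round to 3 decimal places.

Entropy H = −Σ p log₂ p ≈ 2.5901 bits.
Huffman merges: 13/500+39/500→13/125; 13/125+14/125→27/125; 7/50+41/250→38/125; 27/125+229/1000→89/200; 251/1000+38/125→111/200; 89/200+111/200→1. L = 328/125 ≈ 2.6240.
L − H = 2.6240 − 2.5901 = 0.034 bits.

0.034 bits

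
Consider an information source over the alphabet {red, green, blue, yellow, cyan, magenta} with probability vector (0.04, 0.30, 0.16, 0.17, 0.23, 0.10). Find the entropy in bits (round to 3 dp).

2.384 bits

H = −Σ pᵢ log₂ pᵢ.
−0.04·log₂(0.04) = 0.1858
−0.30·log₂(0.30) = 0.5211
−0.16·log₂(0.16) = 0.4230
−0.17·log₂(0.17) = 0.4346
−0.23·log₂(0.23) = 0.4877
−0.10·log₂(0.10) = 0.3322
Sum ≈ 2.3843 → 2.384 bits.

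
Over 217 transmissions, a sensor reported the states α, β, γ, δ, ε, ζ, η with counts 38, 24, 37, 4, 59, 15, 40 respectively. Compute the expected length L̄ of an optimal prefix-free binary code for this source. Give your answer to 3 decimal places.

2.631 bits/symbol

Probabilities are the counts divided by 217.
Repeatedly combine the two least-probable nodes; the expected code length is the sum of the merged weights.
merge 4/217 + 15/217 → 19/217
merge 19/217 + 24/217 → 43/217
merge 37/217 + 38/217 → 75/217
merge 40/217 + 43/217 → 83/217
merge 59/217 + 75/217 → 134/217
merge 83/217 + 134/217 → 1
L = 19/217 + 43/217 + 75/217 + 83/217 + 134/217 + 1 = 571/217 ≈ 2.631 bits/symbol.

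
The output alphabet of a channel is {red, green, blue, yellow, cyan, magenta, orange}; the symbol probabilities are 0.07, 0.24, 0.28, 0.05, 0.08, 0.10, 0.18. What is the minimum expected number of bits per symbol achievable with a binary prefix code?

2.6 bits/symbol

Repeatedly combine the two least-probable nodes; the expected code length is the sum of the merged weights.
merge 1/20 + 7/100 → 3/25
merge 2/25 + 1/10 → 9/50
merge 3/25 + 9/50 → 3/10
merge 9/50 + 6/25 → 21/50
merge 7/25 + 3/10 → 29/50
merge 21/50 + 29/50 → 1
L = 3/25 + 9/50 + 3/10 + 21/50 + 29/50 + 1 = 13/5 = 2.6 bits/symbol.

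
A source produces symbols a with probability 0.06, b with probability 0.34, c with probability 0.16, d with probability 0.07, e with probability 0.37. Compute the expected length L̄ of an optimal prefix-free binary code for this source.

Repeatedly combine the two least-probable nodes; the expected code length is the sum of the merged weights.
merge 3/50 + 7/100 → 13/100
merge 13/100 + 4/25 → 29/100
merge 29/100 + 17/50 → 63/100
merge 37/100 + 63/100 → 1
L = 13/100 + 29/100 + 63/100 + 1 = 41/20 = 2.05 bits/symbol.

2.05 bits/symbol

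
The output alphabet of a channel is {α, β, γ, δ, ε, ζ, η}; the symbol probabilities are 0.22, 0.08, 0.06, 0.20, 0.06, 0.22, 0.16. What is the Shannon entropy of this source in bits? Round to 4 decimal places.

H = −Σ pᵢ log₂ pᵢ.
−0.22·log₂(0.22) = 0.4806
−0.08·log₂(0.08) = 0.2915
−0.06·log₂(0.06) = 0.2435
−0.20·log₂(0.20) = 0.4644
−0.06·log₂(0.06) = 0.2435
−0.22·log₂(0.22) = 0.4806
−0.16·log₂(0.16) = 0.4230
Sum ≈ 2.6271 → 2.6271 bits.

2.6271 bits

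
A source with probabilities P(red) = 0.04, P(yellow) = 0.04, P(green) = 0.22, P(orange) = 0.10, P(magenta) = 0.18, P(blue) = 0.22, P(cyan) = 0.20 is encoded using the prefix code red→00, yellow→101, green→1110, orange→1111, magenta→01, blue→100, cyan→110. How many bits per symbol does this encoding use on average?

L̄ = Σ pᵢ·ℓᵢ = 0.04·2 + 0.04·3 + 0.22·4 + 0.10·4 + 0.18·2 + 0.22·3 + 0.20·3 = 3.1 bits/symbol.

3.1 bits/symbol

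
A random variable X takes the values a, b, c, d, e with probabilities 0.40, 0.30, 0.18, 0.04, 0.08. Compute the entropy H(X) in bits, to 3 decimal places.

1.972 bits

H = −Σ pᵢ log₂ pᵢ.
−0.40·log₂(0.40) = 0.5288
−0.30·log₂(0.30) = 0.5211
−0.18·log₂(0.18) = 0.4453
−0.04·log₂(0.04) = 0.1858
−0.08·log₂(0.08) = 0.2915
Sum ≈ 1.9724 → 1.972 bits.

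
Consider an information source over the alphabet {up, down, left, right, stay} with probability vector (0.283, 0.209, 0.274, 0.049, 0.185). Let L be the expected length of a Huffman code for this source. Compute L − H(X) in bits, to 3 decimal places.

Entropy H = −Σ p log₂ p ≈ 2.1627 bits.
Huffman merges: 49/1000+37/200→117/500; 209/1000+117/500→443/1000; 137/500+283/1000→557/1000; 443/1000+557/1000→1. L = 1117/500 ≈ 2.2340.
L − H = 2.2340 − 2.1627 = 0.071 bits.

0.071 bits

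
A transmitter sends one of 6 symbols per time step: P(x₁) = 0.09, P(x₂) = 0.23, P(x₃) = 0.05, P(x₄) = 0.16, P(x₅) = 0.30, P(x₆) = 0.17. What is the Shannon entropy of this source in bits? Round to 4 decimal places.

2.3951 bits

H = −Σ pᵢ log₂ pᵢ.
−0.09·log₂(0.09) = 0.3127
−0.23·log₂(0.23) = 0.4877
−0.05·log₂(0.05) = 0.2161
−0.16·log₂(0.16) = 0.4230
−0.30·log₂(0.30) = 0.5211
−0.17·log₂(0.17) = 0.4346
Sum ≈ 2.3951 → 2.3951 bits.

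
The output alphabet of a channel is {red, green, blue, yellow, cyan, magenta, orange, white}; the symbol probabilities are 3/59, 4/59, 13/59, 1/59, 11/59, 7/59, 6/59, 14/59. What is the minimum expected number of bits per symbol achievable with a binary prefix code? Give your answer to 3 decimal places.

Repeatedly combine the two least-probable nodes; the expected code length is the sum of the merged weights.
merge 1/59 + 3/59 → 4/59
merge 4/59 + 4/59 → 8/59
merge 6/59 + 7/59 → 13/59
merge 8/59 + 11/59 → 19/59
merge 13/59 + 13/59 → 26/59
merge 14/59 + 19/59 → 33/59
merge 26/59 + 33/59 → 1
L = 4/59 + 8/59 + 13/59 + 19/59 + 26/59 + 33/59 + 1 = 162/59 ≈ 2.746 bits/symbol.

2.746 bits/symbol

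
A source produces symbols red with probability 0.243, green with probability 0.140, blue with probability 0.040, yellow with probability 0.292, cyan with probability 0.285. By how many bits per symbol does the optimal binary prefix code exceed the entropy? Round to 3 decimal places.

0.066 bits

Entropy H = −Σ p log₂ p ≈ 2.1135 bits.
Huffman merges: 1/25+7/50→9/50; 9/50+243/1000→423/1000; 57/200+73/250→577/1000; 423/1000+577/1000→1. L = 109/50 ≈ 2.1800.
L − H = 2.1800 − 2.1135 = 0.066 bits.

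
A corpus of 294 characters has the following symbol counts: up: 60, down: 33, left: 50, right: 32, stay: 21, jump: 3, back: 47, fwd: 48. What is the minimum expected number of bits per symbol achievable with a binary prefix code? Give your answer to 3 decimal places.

2.878 bits/symbol

Probabilities are the counts divided by 294.
Repeatedly combine the two least-probable nodes; the expected code length is the sum of the merged weights.
merge 1/98 + 1/14 → 4/49
merge 4/49 + 16/147 → 4/21
merge 11/98 + 47/294 → 40/147
merge 8/49 + 25/147 → 1/3
merge 4/21 + 10/49 → 58/147
merge 40/147 + 1/3 → 89/147
merge 58/147 + 89/147 → 1
L = 4/49 + 4/21 + 40/147 + 1/3 + 58/147 + 89/147 + 1 = 141/49 ≈ 2.878 bits/symbol.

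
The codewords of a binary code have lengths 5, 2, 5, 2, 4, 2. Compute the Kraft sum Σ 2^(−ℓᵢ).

With common denominator 2^5 = 32: Σ 2^(−ℓᵢ) = 1/32 + 8/32 + 1/32 + 8/32 + 2/32 + 8/32 = 28/32 = 0.875.

0.875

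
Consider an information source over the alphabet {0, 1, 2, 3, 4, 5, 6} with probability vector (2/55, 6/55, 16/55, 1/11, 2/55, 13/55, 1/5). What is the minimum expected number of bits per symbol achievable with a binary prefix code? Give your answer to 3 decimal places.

2.509 bits/symbol

Repeatedly combine the two least-probable nodes; the expected code length is the sum of the merged weights.
merge 2/55 + 2/55 → 4/55
merge 4/55 + 1/11 → 9/55
merge 6/55 + 9/55 → 3/11
merge 1/5 + 13/55 → 24/55
merge 3/11 + 16/55 → 31/55
merge 24/55 + 31/55 → 1
L = 4/55 + 9/55 + 3/11 + 24/55 + 31/55 + 1 = 138/55 ≈ 2.509 bits/symbol.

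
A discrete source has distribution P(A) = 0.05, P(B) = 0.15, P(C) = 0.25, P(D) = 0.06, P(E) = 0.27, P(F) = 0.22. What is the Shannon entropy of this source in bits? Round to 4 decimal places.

2.3608 bits

H = −Σ pᵢ log₂ pᵢ.
−0.05·log₂(0.05) = 0.2161
−0.15·log₂(0.15) = 0.4105
−0.25·log₂(0.25) = 0.5000
−0.06·log₂(0.06) = 0.2435
−0.27·log₂(0.27) = 0.5100
−0.22·log₂(0.22) = 0.4806
Sum ≈ 2.3608 → 2.3608 bits.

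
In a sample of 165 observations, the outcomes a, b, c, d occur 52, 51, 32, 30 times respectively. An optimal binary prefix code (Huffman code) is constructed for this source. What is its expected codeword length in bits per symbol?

2 bits/symbol

Probabilities are the counts divided by 165.
Repeatedly combine the two least-probable nodes; the expected code length is the sum of the merged weights.
merge 2/11 + 32/165 → 62/165
merge 17/55 + 52/165 → 103/165
merge 62/165 + 103/165 → 1
L = 62/165 + 103/165 + 1 = 2 bits/symbol.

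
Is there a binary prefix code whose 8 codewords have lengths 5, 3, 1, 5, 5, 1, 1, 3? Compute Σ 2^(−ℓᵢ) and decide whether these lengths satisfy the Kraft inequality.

1.84375; no

With common denominator 2^5 = 32: Σ 2^(−ℓᵢ) = 1/32 + 4/32 + 16/32 + 1/32 + 1/32 + 16/32 + 16/32 + 4/32 = 59/32 = 1.84375.
Kraft's inequality requires Σ ≤ 1; here Σ = 1.84375 > 1, so no such prefix code exists.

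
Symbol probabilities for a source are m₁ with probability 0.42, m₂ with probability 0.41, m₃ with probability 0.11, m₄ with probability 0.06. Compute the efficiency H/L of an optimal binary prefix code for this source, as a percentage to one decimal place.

94.1%

Entropy H = −Σ p log₂ p ≈ 1.6469 bits.
Huffman merges: 3/50+11/100→17/100; 17/100+41/100→29/50; 21/50+29/50→1. L = 7/4 ≈ 1.7500.
Efficiency = H/L = 1.6469/1.7500 = 94.1%.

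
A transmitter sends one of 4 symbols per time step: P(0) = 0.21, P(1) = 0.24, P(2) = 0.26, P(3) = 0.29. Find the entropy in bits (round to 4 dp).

H = −Σ pᵢ log₂ pᵢ.
−0.21·log₂(0.21) = 0.4728
−0.24·log₂(0.24) = 0.4941
−0.26·log₂(0.26) = 0.5053
−0.29·log₂(0.29) = 0.5179
Sum ≈ 1.9901 → 1.9901 bits.

1.9901 bits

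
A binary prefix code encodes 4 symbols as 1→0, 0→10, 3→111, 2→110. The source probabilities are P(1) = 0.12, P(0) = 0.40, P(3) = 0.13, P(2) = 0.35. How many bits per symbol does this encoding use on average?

2.36 bits/symbol

L̄ = Σ pᵢ·ℓᵢ = 0.12·1 + 0.40·2 + 0.13·3 + 0.35·3 = 2.36 bits/symbol.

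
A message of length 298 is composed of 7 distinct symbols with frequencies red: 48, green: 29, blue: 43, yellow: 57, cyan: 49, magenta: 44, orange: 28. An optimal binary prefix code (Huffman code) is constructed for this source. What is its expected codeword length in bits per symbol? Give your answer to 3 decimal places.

2.809 bits/symbol

Probabilities are the counts divided by 298.
Repeatedly combine the two least-probable nodes; the expected code length is the sum of the merged weights.
merge 14/149 + 29/298 → 57/298
merge 43/298 + 22/149 → 87/298
merge 24/149 + 49/298 → 97/298
merge 57/298 + 57/298 → 57/149
merge 87/298 + 97/298 → 92/149
merge 57/149 + 92/149 → 1
L = 57/298 + 87/298 + 97/298 + 57/149 + 92/149 + 1 = 837/298 ≈ 2.809 bits/symbol.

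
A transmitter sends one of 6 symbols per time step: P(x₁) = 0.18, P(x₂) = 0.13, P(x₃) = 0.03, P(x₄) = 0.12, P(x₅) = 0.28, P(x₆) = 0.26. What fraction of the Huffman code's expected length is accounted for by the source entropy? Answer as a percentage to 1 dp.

Entropy H = −Σ p log₂ p ≈ 2.3663 bits.
Huffman merges: 3/100+3/25→3/20; 13/100+3/20→7/25; 9/50+13/50→11/25; 7/25+7/25→14/25; 11/25+14/25→1. L = 243/100 ≈ 2.4300.
Efficiency = H/L = 2.3663/2.4300 = 97.4%.

97.4%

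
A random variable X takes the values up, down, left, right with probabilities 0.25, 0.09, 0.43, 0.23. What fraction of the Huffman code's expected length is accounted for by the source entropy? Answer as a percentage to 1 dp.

Entropy H = −Σ p log₂ p ≈ 1.8239 bits.
Huffman merges: 9/100+23/100→8/25; 1/4+8/25→57/100; 43/100+57/100→1. L = 189/100 ≈ 1.8900.
Efficiency = H/L = 1.8239/1.8900 = 96.5%.

96.5%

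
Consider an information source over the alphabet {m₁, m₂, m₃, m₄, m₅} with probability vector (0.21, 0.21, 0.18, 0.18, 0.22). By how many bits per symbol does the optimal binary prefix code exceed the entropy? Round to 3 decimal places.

Entropy H = −Σ p log₂ p ≈ 2.3168 bits.
Huffman merges: 9/50+9/50→9/25; 21/100+21/100→21/50; 11/50+9/25→29/50; 21/50+29/50→1. L = 59/25 ≈ 2.3600.
L − H = 2.3600 − 2.3168 = 0.043 bits.

0.043 bits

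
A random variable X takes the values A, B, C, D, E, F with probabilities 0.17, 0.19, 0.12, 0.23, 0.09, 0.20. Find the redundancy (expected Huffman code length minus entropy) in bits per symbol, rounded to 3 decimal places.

0.048 bits

Entropy H = −Σ p log₂ p ≈ 2.5216 bits.
Huffman merges: 9/100+3/25→21/100; 17/100+19/100→9/25; 1/5+21/100→41/100; 23/100+9/25→59/100; 41/100+59/100→1. L = 257/100 ≈ 2.5700.
L − H = 2.5700 − 2.5216 = 0.048 bits.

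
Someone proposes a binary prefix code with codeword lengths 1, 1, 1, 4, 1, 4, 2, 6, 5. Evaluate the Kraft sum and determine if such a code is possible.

2.421875; no

With common denominator 2^6 = 64: Σ 2^(−ℓᵢ) = 32/64 + 32/64 + 32/64 + 4/64 + 32/64 + 4/64 + 16/64 + 1/64 + 2/64 = 155/64 = 2.421875.
Kraft's inequality requires Σ ≤ 1; here Σ = 2.421875 > 1, so no such prefix code exists.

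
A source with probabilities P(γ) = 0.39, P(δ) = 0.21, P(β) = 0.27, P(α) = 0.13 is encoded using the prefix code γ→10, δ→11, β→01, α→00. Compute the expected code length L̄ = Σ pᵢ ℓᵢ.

2 bits/symbol

L̄ = Σ pᵢ·ℓᵢ = 0.39·2 + 0.21·2 + 0.27·2 + 0.13·2 = 2 bits/symbol.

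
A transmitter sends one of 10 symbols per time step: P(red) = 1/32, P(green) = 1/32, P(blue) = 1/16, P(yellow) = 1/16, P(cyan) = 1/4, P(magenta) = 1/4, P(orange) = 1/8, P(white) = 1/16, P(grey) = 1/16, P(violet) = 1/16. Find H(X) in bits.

Each probability is a power of 1/2, so log₂(1/p) is an integer.
H = Σ p·log₂(1/p) = 1/32·5 + 1/32·5 + 1/16·4 + 1/16·4 + 1/4·2 + 1/4·2 + 1/8·3 + 1/16·4 + 1/16·4 + 1/16·4 = 2.9375 bits.

2.9375 bits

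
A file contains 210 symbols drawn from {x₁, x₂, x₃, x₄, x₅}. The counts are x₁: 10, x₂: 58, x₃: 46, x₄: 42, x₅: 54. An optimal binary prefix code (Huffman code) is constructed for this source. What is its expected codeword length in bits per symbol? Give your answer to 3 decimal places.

2.248 bits/symbol

Probabilities are the counts divided by 210.
Repeatedly combine the two least-probable nodes; the expected code length is the sum of the merged weights.
merge 1/21 + 1/5 → 26/105
merge 23/105 + 26/105 → 7/15
merge 9/35 + 29/105 → 8/15
merge 7/15 + 8/15 → 1
L = 26/105 + 7/15 + 8/15 + 1 = 236/105 ≈ 2.248 bits/symbol.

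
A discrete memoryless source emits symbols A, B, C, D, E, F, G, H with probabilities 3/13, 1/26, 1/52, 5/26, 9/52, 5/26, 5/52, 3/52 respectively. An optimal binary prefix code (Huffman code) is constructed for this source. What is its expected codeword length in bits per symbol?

Repeatedly combine the two least-probable nodes; the expected code length is the sum of the merged weights.
merge 1/52 + 1/26 → 3/52
merge 3/52 + 3/52 → 3/26
merge 5/52 + 3/26 → 11/52
merge 9/52 + 5/26 → 19/52
merge 5/26 + 11/52 → 21/52
merge 3/13 + 19/52 → 31/52
merge 21/52 + 31/52 → 1
L = 3/52 + 3/26 + 11/52 + 19/52 + 21/52 + 31/52 + 1 = 11/4 = 2.75 bits/symbol.

2.75 bits/symbol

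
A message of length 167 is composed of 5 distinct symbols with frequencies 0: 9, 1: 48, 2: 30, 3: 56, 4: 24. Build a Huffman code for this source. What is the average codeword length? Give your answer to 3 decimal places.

Probabilities are the counts divided by 167.
Repeatedly combine the two least-probable nodes; the expected code length is the sum of the merged weights.
merge 9/167 + 24/167 → 33/167
merge 30/167 + 33/167 → 63/167
merge 48/167 + 56/167 → 104/167
merge 63/167 + 104/167 → 1
L = 33/167 + 63/167 + 104/167 + 1 = 367/167 ≈ 2.198 bits/symbol.

2.198 bits/symbol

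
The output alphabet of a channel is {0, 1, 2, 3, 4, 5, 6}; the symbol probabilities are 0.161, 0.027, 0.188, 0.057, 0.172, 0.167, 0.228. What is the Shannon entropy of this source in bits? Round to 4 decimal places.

H = −Σ pᵢ log₂ pᵢ.
−0.161·log₂(0.161) = 0.4242
−0.027·log₂(0.027) = 0.1407
−0.188·log₂(0.188) = 0.4533
−0.057·log₂(0.057) = 0.2356
−0.172·log₂(0.172) = 0.4368
−0.167·log₂(0.167) = 0.4312
−0.228·log₂(0.228) = 0.4863
Sum ≈ 2.6081 → 2.6081 bits.

2.6081 bits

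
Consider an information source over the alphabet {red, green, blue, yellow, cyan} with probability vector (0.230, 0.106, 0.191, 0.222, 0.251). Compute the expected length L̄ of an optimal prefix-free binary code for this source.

Repeatedly combine the two least-probable nodes; the expected code length is the sum of the merged weights.
merge 53/500 + 191/1000 → 297/1000
merge 111/500 + 23/100 → 113/250
merge 251/1000 + 297/1000 → 137/250
merge 113/250 + 137/250 → 1
L = 297/1000 + 113/250 + 137/250 + 1 = 2297/1000 = 2.297 bits/symbol.

2.297 bits/symbol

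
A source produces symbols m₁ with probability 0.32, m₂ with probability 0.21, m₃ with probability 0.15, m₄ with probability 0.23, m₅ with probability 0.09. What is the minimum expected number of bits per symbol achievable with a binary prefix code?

2.24 bits/symbol

Repeatedly combine the two least-probable nodes; the expected code length is the sum of the merged weights.
merge 9/100 + 3/20 → 6/25
merge 21/100 + 23/100 → 11/25
merge 6/25 + 8/25 → 14/25
merge 11/25 + 14/25 → 1
L = 6/25 + 11/25 + 14/25 + 1 = 56/25 = 2.24 bits/symbol.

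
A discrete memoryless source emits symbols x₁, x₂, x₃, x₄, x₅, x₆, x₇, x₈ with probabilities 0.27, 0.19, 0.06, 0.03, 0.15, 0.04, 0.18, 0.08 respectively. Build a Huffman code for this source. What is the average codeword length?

2.74 bits/symbol

Repeatedly combine the two least-probable nodes; the expected code length is the sum of the merged weights.
merge 3/100 + 1/25 → 7/100
merge 3/50 + 7/100 → 13/100
merge 2/25 + 13/100 → 21/100
merge 3/20 + 9/50 → 33/100
merge 19/100 + 21/100 → 2/5
merge 27/100 + 33/100 → 3/5
merge 2/5 + 3/5 → 1
L = 7/100 + 13/100 + 21/100 + 33/100 + 2/5 + 3/5 + 1 = 137/50 = 2.74 bits/symbol.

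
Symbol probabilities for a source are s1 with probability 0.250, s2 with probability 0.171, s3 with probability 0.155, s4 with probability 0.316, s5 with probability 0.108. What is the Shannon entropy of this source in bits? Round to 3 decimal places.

H = −Σ pᵢ log₂ pᵢ.
−0.250·log₂(0.250) = 0.5000
−0.171·log₂(0.171) = 0.4357
−0.155·log₂(0.155) = 0.4169
−0.316·log₂(0.316) = 0.5252
−0.108·log₂(0.108) = 0.3468
Sum ≈ 2.2246 → 2.225 bits.

2.225 bits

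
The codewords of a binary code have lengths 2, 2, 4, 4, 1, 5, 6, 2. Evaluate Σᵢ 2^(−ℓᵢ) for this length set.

With common denominator 2^6 = 64: Σ 2^(−ℓᵢ) = 16/64 + 16/64 + 4/64 + 4/64 + 32/64 + 2/64 + 1/64 + 16/64 = 91/64 = 1.421875.

1.421875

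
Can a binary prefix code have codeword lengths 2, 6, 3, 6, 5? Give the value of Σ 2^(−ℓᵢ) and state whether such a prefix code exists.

With common denominator 2^6 = 64: Σ 2^(−ℓᵢ) = 16/64 + 1/64 + 8/64 + 1/64 + 2/64 = 28/64 = 0.4375.
Kraft's inequality requires Σ ≤ 1; here Σ = 0.4375 ≤ 1, so such a prefix code exists.

0.4375; yes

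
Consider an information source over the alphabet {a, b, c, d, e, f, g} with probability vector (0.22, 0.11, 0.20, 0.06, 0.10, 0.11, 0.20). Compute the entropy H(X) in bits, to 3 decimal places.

2.686 bits

H = −Σ pᵢ log₂ pᵢ.
−0.22·log₂(0.22) = 0.4806
−0.11·log₂(0.11) = 0.3503
−0.20·log₂(0.20) = 0.4644
−0.06·log₂(0.06) = 0.2435
−0.10·log₂(0.10) = 0.3322
−0.11·log₂(0.11) = 0.3503
−0.20·log₂(0.20) = 0.4644
Sum ≈ 2.6856 → 2.686 bits.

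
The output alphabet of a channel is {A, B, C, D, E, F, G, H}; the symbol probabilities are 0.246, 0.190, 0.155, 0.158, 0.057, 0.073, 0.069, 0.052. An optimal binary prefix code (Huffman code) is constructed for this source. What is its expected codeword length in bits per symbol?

Repeatedly combine the two least-probable nodes; the expected code length is the sum of the merged weights.
merge 13/250 + 57/1000 → 109/1000
merge 69/1000 + 73/1000 → 71/500
merge 109/1000 + 71/500 → 251/1000
merge 31/200 + 79/500 → 313/1000
merge 19/100 + 123/500 → 109/250
merge 251/1000 + 313/1000 → 141/250
merge 109/250 + 141/250 → 1
L = 109/1000 + 71/500 + 251/1000 + 313/1000 + 109/250 + 141/250 + 1 = 563/200 = 2.815 bits/symbol.

2.815 bits/symbol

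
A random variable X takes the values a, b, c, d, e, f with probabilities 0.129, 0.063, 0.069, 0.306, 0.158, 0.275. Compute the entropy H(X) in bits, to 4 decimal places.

H = −Σ pᵢ log₂ pᵢ.
−0.129·log₂(0.129) = 0.3811
−0.063·log₂(0.063) = 0.2513
−0.069·log₂(0.069) = 0.2662
−0.306·log₂(0.306) = 0.5228
−0.158·log₂(0.158) = 0.4206
−0.275·log₂(0.275) = 0.5122
Sum ≈ 2.3541 → 2.3541 bits.

2.3541 bits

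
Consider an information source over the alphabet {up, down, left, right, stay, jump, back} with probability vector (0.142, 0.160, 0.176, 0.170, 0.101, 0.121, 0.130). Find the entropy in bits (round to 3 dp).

H = −Σ pᵢ log₂ pᵢ.
−0.142·log₂(0.142) = 0.3999
−0.160·log₂(0.160) = 0.4230
−0.176·log₂(0.176) = 0.4411
−0.170·log₂(0.170) = 0.4346
−0.101·log₂(0.101) = 0.3341
−0.121·log₂(0.121) = 0.3687
−0.130·log₂(0.130) = 0.3826
Sum ≈ 2.7840 → 2.784 bits.

2.784 bits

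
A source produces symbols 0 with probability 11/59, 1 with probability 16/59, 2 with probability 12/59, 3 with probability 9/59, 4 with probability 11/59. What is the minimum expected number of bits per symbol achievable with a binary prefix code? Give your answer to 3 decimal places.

Repeatedly combine the two least-probable nodes; the expected code length is the sum of the merged weights.
merge 9/59 + 11/59 → 20/59
merge 11/59 + 12/59 → 23/59
merge 16/59 + 20/59 → 36/59
merge 23/59 + 36/59 → 1
L = 20/59 + 23/59 + 36/59 + 1 = 138/59 ≈ 2.339 bits/symbol.

2.339 bits/symbol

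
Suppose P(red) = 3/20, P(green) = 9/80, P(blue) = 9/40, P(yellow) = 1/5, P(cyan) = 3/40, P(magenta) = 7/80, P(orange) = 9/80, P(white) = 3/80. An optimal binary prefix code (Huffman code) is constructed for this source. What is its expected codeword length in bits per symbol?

2.8875 bits/symbol

Repeatedly combine the two least-probable nodes; the expected code length is the sum of the merged weights.
merge 3/80 + 3/40 → 9/80
merge 7/80 + 9/80 → 1/5
merge 9/80 + 9/80 → 9/40
merge 3/20 + 1/5 → 7/20
merge 1/5 + 9/40 → 17/40
merge 9/40 + 7/20 → 23/40
merge 17/40 + 23/40 → 1
L = 9/80 + 1/5 + 9/40 + 7/20 + 17/40 + 23/40 + 1 = 231/80 = 2.8875 bits/symbol.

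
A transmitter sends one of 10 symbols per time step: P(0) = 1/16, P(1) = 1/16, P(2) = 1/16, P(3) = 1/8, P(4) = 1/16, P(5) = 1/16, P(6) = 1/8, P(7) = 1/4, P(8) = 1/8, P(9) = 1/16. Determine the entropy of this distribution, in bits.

Each probability is a power of 1/2, so log₂(1/p) is an integer.
H = Σ p·log₂(1/p) = 1/16·4 + 1/16·4 + 1/16·4 + 1/8·3 + 1/16·4 + 1/16·4 + 1/8·3 + 1/4·2 + 1/8·3 + 1/16·4 = 3.125 bits.

3.125 bits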